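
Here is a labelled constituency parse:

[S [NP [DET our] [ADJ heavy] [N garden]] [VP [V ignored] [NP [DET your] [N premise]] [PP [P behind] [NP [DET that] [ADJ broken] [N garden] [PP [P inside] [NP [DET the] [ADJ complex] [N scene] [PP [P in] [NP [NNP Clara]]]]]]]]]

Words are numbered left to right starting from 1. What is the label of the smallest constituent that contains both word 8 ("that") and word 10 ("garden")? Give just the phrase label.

NP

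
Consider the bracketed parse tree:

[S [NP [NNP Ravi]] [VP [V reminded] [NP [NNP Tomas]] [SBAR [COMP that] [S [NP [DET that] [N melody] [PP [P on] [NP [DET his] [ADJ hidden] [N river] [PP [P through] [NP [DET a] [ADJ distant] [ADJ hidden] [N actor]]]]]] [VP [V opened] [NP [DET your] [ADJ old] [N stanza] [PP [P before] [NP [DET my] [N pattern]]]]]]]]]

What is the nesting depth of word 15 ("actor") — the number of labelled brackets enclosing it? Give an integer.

Path from the root down to the word: S → VP → SBAR → S → NP → PP → NP → PP → NP → N. That is 10 enclosing brackets.

10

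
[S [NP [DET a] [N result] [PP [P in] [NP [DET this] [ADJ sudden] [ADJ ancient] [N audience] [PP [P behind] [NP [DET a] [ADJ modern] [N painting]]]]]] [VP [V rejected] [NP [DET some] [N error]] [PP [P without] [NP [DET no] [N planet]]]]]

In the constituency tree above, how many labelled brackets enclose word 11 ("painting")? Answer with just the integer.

7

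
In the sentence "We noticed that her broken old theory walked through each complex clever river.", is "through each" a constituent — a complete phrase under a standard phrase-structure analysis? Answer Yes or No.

The sequence begins inside the preposition "through" and ends inside the noun phrase "each complex clever river"; it crosses a phrase boundary, so no single node in the tree spans exactly those words.

No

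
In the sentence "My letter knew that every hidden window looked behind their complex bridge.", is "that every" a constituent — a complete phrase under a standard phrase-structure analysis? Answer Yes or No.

No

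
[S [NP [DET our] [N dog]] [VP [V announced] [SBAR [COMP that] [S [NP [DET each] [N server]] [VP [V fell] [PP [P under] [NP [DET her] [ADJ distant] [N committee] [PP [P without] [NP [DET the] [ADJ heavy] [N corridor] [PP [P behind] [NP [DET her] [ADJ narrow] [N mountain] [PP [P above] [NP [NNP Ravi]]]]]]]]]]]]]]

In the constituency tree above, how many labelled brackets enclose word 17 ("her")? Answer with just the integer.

12

Counting open brackets not yet closed at "her": [S [VP [SBAR [S [VP [PP [NP [PP [NP [PP [NP [DET = 12.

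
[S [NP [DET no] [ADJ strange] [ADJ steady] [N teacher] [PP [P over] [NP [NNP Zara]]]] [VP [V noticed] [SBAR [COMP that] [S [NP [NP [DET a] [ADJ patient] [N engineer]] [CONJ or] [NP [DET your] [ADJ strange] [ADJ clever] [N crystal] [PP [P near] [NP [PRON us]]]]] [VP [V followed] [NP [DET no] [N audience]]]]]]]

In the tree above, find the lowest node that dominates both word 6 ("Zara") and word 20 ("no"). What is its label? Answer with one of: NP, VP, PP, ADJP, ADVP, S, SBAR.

S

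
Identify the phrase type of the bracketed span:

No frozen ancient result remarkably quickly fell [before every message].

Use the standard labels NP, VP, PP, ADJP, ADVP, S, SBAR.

PP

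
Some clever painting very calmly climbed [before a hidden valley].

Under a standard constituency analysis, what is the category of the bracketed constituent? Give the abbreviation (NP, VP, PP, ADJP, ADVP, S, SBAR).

"before" is the head of the bracketed span, so the span is a prepositional phrase: PP.

PP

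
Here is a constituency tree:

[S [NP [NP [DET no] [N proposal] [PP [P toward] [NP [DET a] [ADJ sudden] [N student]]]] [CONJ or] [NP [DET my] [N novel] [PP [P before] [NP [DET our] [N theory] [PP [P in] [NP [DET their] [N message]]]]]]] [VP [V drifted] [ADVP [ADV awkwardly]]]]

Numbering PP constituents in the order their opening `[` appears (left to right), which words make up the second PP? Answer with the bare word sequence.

before our theory in their message

Opening `[PP` markers occur at word positions 3, 10, 13; the second of these opens the constituent [PP before our theory in their message].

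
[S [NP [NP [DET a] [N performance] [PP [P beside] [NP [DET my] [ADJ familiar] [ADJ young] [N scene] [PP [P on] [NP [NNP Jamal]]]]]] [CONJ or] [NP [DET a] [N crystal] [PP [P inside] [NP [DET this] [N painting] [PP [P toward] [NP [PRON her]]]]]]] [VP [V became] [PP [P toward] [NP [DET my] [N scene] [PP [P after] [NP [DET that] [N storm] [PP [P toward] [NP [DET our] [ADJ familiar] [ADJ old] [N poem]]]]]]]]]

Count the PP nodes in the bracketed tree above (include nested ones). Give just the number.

The PP constituents are: [PP beside my familiar young scene on Jamal]; [PP on Jamal]; [PP inside this painting toward her]; [PP toward her]; [PP toward my scene after that storm toward our familiar old poem]; [PP after that storm toward our familiar old poem] …. Total: 7.

7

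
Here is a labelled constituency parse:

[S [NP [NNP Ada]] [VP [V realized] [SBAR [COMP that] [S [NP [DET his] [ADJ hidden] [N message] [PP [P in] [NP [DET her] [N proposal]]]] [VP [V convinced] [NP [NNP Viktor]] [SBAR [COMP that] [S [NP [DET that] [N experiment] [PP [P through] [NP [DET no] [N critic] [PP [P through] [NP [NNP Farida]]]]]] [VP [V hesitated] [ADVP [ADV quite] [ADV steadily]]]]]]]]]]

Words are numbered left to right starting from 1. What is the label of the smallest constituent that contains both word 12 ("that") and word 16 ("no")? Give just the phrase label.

SBAR

The smallest bracket enclosing both words is [SBAR that that experiment through no critic through Farida hesitated quite steadily], so the label is SBAR.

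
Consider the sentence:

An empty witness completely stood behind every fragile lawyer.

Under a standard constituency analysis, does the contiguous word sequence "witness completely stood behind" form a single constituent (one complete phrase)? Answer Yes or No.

No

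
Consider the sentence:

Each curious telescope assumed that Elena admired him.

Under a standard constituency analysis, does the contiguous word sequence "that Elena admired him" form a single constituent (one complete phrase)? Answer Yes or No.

Yes

The sequence corresponds to a single SBAR node — the subordinate clause "that Elena admired him".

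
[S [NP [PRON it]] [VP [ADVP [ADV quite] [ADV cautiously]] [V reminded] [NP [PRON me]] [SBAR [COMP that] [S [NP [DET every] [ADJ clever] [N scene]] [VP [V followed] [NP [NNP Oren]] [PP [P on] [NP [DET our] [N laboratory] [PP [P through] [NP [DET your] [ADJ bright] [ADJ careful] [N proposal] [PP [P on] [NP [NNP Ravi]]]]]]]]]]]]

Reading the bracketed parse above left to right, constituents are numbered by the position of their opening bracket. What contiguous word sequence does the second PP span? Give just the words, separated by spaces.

through your bright careful proposal on Ravi

In left-to-right order the PP constituents are "on our laboratory through your bright careful proposal on Ravi"; "through your bright careful proposal on Ravi"; "on Ravi". Number 2 is "through your bright careful proposal on Ravi".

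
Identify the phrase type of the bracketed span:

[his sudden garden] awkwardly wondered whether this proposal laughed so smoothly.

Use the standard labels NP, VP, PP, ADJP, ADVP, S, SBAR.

The span is built around the noun "garden" — a noun phrase (NP).

NP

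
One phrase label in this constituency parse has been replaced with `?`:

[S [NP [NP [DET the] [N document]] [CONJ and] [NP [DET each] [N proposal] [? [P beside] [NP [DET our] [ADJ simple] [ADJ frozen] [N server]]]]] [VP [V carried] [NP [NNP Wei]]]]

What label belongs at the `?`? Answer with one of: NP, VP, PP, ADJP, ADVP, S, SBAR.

A constituent whose immediate children are P 'beside', NP is a prepositional phrase: PP.

PP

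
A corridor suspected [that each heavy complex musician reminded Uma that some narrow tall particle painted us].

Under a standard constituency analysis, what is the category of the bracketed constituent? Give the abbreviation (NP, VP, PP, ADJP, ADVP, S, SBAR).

SBAR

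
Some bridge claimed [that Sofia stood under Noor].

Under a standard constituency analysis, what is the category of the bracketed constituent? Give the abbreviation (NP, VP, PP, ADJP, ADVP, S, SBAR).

The span is built around the complementizer "that" — a subordinate clause (SBAR).

SBAR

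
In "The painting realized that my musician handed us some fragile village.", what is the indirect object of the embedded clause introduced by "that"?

us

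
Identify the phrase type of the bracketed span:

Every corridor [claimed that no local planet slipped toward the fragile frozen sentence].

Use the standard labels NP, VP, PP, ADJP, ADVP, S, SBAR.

VP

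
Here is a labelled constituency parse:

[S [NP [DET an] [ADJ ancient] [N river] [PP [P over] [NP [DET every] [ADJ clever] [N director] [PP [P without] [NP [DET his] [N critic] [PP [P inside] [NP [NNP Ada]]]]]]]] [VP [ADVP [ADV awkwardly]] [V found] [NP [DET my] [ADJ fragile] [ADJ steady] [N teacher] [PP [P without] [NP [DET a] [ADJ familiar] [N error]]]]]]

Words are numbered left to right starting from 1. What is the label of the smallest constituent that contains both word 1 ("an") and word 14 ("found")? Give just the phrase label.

S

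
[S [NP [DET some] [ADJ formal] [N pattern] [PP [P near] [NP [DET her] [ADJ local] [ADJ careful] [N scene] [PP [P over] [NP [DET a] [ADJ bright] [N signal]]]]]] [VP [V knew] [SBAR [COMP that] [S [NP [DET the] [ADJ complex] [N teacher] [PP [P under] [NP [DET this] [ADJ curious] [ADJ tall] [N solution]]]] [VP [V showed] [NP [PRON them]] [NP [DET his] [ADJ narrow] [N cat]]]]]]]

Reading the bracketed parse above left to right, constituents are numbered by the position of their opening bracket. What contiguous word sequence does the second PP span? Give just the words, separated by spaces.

over a bright signal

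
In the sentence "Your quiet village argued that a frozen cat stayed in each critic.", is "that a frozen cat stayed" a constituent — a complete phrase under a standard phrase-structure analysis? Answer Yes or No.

"that" belongs to the complementizer "that" while "stayed" belongs to the clause "a frozen cat stayed in each critic"; a span that runs across that boundary is not a single phrase.

No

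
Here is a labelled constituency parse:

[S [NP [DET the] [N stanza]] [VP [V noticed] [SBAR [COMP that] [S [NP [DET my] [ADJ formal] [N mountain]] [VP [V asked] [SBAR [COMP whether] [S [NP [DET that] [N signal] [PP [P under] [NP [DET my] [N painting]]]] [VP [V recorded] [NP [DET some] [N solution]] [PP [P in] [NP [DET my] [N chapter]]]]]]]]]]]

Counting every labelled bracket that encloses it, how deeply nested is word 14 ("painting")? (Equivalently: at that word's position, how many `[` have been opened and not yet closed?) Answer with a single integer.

The word sits inside N, which is inside NP, inside PP, inside NP, inside S, inside SBAR, inside VP, inside S, inside SBAR, inside VP, inside S — 11 brackets in all.

11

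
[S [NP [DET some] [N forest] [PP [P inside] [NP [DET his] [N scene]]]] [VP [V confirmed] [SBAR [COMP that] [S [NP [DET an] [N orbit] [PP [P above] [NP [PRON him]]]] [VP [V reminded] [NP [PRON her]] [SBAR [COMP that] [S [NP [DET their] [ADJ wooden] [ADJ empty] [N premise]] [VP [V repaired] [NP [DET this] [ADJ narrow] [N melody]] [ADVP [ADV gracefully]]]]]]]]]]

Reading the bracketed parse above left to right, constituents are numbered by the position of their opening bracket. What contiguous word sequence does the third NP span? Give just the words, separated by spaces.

Opening `[NP` markers occur at word positions 1, 4, 8, 11, 13, 15, 20; the third of these opens the constituent [NP an orbit above him].

an orbit above him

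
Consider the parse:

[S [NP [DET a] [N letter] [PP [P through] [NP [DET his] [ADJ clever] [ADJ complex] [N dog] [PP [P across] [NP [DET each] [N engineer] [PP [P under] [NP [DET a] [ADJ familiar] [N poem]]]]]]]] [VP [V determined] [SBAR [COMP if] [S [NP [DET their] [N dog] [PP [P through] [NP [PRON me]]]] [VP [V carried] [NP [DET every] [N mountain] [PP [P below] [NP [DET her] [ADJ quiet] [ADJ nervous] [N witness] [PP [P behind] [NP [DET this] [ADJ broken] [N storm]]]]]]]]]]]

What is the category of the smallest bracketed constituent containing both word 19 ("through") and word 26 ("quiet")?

S

The smallest bracket enclosing both words is [S their dog through me carried every mountain below her quiet nervous witness behind this broken storm], so the label is S.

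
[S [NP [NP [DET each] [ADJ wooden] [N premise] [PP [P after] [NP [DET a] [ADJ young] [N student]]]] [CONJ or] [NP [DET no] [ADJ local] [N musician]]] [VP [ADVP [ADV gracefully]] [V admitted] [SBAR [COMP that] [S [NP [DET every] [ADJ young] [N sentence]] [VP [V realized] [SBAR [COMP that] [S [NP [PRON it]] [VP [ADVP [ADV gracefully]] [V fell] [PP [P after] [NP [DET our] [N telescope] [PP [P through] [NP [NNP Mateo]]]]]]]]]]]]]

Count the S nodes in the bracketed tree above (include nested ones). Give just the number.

The S constituents are: [S each wooden premise after a young student or no local musician gracefully admitted that every young sentence realized that it gracefully fell after our telescope through Mateo]; [S every young sentence realized that it gracefully fell after our telescope through Mateo]; [S it gracefully fell after our telescope through Mateo]. Total: 3.

3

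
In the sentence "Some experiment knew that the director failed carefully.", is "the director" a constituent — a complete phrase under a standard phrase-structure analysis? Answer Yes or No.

Yes

These words form the whole noun phrase headed by "director", so yes — one constituent.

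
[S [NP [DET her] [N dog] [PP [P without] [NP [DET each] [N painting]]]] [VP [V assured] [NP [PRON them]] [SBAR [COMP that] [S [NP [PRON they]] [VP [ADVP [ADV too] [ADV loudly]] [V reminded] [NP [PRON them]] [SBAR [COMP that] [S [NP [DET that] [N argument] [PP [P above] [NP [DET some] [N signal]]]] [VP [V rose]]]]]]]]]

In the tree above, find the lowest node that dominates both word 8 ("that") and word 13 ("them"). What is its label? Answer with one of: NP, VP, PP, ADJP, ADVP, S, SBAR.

The smallest bracket enclosing both words is [SBAR that they too loudly reminded them that that argument above some signal rose], so the label is SBAR.

SBAR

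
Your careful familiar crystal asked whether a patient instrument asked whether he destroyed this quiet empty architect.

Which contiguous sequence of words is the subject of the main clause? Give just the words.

your careful familiar crystal

In the main clause the verb is "asked"; the NP preceding it, "your careful familiar crystal", is the subject.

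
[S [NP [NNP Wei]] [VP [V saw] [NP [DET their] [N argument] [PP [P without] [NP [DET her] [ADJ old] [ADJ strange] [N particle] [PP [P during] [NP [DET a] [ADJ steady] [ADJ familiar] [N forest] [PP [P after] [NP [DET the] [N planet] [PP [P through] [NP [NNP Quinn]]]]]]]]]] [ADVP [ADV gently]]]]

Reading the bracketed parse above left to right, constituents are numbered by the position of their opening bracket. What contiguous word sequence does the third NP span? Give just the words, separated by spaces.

her old strange particle during a steady familiar forest after the planet through Quinn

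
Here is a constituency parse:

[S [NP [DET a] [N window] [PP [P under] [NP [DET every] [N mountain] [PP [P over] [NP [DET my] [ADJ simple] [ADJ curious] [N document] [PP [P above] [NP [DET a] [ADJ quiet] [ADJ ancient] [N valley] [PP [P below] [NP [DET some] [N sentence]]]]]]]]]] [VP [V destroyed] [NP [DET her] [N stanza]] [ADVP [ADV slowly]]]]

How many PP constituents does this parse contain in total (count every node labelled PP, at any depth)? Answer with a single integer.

Listing each PP by its span: [PP under every mountain over my simple curious document above a quiet ancient valley below some sentence]; [PP over my simple curious document above a quiet ancient valley below some sentence]; [PP above a quiet ancient valley below some sentence]; [PP below some sentence] — that makes 4.

4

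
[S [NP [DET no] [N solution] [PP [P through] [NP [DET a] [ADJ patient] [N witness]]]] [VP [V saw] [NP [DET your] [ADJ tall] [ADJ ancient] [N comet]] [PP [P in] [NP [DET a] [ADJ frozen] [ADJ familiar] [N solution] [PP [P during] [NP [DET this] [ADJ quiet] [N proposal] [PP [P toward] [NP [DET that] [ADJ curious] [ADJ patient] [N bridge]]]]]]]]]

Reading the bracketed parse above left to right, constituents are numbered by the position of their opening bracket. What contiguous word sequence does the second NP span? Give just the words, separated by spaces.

Opening `[NP` markers occur at word positions 1, 4, 8, 13, 18, 22; the second of these opens the constituent [NP a patient witness].

a patient witness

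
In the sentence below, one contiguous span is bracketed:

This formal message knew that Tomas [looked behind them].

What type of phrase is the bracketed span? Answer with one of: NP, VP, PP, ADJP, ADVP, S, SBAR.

VP

The bracketed span "looked behind them" is headed by "looked", making it a verb phrase (VP).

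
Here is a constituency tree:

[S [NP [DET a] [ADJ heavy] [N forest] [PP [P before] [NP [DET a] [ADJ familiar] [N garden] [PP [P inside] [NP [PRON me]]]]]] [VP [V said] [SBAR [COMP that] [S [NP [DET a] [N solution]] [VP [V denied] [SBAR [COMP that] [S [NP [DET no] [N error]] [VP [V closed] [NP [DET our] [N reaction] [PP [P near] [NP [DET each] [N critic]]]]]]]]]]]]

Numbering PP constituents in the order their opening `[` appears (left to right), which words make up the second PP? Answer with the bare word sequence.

inside me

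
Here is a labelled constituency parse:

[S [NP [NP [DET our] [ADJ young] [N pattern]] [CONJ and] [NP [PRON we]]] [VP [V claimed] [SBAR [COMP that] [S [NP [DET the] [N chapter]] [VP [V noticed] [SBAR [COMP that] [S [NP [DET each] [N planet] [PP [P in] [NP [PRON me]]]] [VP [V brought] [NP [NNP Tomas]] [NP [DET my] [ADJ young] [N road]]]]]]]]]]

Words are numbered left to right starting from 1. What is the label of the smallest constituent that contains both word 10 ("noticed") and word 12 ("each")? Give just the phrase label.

Word 10 lies under S → VP → SBAR → S → VP → V; word 12 lies under S → VP → SBAR → S → VP → SBAR → S → NP → DET. The lowest shared node is the VP.

VP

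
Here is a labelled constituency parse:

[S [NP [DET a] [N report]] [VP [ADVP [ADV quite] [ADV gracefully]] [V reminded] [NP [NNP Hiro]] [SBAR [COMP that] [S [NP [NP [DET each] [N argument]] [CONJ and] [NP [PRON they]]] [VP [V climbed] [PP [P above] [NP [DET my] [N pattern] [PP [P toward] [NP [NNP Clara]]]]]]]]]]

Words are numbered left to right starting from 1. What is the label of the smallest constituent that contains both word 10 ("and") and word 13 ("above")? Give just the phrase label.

Word 10 lies under S → VP → SBAR → S → NP → CONJ; word 13 lies under S → VP → SBAR → S → VP → PP → P. The lowest shared node is the S.

S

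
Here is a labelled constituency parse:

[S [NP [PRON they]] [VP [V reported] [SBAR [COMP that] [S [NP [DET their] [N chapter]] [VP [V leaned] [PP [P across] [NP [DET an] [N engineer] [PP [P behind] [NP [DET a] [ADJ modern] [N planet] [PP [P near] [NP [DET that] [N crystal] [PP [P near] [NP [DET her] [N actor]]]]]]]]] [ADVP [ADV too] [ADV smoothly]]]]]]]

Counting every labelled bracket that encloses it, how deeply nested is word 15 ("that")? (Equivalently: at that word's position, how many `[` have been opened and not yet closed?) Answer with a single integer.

Counting open brackets not yet closed at "that": [S [VP [SBAR [S [VP [PP [NP [PP [NP [PP [NP [DET = 12.

12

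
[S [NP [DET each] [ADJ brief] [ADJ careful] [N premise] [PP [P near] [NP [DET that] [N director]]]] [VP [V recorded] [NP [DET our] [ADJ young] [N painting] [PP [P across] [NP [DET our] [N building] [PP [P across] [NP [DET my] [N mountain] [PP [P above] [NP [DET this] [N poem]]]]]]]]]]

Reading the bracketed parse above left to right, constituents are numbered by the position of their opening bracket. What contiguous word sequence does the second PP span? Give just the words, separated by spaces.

across our building across my mountain above this poem

The PP opening brackets appear, in order, over: "near that director"; "across our building across my mountain above this poem"; "across my mountain above this poem"; "above this poem". The second one spans "across our building across my mountain above this poem".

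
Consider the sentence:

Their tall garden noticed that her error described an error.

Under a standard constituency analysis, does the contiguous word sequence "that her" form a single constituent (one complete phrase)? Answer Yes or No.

No

The smallest constituent containing the whole sequence is the subordinate clause [SBAR that her error described an error], but the sequence is only part of it — it straddles the boundary between complementizer "that" and clause "her error described an error".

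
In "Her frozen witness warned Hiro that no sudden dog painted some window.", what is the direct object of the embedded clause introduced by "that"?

some window

Within the embedded clause introduced by "that", the direct object of "painted" is "some window".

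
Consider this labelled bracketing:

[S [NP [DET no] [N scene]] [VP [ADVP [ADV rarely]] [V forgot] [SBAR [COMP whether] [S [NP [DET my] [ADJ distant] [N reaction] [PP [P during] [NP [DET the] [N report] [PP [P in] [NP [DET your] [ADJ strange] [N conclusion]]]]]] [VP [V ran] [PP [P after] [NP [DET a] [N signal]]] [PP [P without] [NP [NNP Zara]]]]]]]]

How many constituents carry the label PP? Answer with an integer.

4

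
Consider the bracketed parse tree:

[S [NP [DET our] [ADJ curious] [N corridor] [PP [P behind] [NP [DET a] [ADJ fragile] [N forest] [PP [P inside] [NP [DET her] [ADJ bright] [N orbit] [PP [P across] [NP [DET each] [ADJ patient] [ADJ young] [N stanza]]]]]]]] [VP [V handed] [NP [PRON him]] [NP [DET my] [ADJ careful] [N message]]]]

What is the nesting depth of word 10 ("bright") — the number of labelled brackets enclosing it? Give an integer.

7

Counting open brackets not yet closed at "bright": [S [NP [PP [NP [PP [NP [ADJ = 7.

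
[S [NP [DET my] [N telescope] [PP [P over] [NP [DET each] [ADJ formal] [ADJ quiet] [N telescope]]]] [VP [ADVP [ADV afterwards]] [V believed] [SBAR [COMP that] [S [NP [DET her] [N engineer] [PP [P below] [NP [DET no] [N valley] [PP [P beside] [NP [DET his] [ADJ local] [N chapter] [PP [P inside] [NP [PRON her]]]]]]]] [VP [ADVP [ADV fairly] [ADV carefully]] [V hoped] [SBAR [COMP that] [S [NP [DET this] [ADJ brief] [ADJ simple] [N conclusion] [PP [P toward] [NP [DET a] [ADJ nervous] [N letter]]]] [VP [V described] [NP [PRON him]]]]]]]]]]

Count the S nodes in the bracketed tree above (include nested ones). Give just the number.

The S constituents are: [S my telescope over each formal quiet telescope afterwards believed that her engineer below no valley beside his local chapter inside her fairly carefully hoped that this brief simple conclusion toward a nervous letter described him]; [S her engineer below no valley beside his local chapter inside her fairly carefully hoped that this brief simple conclusion toward a nervous letter described him]; [S this brief simple conclusion toward a nervous letter described him]. Total: 3.

3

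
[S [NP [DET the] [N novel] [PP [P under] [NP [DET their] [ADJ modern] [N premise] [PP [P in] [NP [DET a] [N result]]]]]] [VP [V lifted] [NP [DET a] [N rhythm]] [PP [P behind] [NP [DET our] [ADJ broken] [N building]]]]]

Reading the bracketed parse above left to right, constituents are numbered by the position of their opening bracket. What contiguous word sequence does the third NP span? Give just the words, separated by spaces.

In left-to-right order the NP constituents are "the novel under their modern premise in a result"; "their modern premise in a result"; "a result"; "a rhythm"; "our broken building". Number 3 is "a result".

a result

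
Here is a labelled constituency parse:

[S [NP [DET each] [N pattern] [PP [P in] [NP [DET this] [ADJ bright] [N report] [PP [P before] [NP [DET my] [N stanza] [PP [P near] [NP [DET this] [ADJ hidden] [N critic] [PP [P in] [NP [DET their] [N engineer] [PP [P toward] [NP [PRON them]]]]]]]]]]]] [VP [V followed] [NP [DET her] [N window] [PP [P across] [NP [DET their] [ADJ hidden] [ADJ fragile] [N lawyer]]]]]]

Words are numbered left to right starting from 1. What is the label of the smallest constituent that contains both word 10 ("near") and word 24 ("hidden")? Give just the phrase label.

S

Word 10 lies under S → NP → PP → NP → PP → NP → PP → P; word 24 lies under S → VP → NP → PP → NP → ADJ. The lowest shared node is the S.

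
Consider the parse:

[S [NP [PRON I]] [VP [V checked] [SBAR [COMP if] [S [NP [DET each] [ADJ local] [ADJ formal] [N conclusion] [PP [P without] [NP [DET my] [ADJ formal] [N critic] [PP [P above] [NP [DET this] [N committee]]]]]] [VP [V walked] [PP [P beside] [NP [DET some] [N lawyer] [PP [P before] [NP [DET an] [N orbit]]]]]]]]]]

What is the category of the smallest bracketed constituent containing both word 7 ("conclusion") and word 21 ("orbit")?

S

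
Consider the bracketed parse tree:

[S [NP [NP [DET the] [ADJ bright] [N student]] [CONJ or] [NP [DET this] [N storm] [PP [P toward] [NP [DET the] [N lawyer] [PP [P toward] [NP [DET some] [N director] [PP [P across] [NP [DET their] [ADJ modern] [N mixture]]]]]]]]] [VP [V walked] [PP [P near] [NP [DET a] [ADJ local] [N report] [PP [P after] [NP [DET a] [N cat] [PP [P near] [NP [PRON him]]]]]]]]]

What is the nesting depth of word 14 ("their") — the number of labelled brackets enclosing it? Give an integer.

10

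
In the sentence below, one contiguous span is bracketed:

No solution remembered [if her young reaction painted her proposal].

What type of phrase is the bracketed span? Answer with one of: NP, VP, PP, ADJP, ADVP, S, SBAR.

"if" is the head of the bracketed span, so the span is a subordinate clause: SBAR.

SBAR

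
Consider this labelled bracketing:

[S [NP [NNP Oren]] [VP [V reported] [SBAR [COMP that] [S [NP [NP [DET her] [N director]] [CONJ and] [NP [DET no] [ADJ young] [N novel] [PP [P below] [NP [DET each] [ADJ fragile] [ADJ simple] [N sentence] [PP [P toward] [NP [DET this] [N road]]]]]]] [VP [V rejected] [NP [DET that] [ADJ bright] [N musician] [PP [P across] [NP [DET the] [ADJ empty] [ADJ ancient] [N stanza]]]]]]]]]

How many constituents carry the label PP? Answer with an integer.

Scanning left to right, an opening `[PP` appears at word positions 10, 15, 22 — 3 in total.

3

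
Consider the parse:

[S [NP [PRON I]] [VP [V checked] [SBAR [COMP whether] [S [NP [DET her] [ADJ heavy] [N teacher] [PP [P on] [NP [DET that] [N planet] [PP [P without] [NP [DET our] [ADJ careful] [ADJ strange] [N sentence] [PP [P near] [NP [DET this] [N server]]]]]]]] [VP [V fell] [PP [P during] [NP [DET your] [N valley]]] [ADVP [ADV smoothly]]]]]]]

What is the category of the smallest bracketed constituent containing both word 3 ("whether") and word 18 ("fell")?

SBAR

The smallest bracket enclosing both words is [SBAR whether her heavy teacher on that planet without our careful strange sentence near this server fell during your valley smoothly], so the label is SBAR.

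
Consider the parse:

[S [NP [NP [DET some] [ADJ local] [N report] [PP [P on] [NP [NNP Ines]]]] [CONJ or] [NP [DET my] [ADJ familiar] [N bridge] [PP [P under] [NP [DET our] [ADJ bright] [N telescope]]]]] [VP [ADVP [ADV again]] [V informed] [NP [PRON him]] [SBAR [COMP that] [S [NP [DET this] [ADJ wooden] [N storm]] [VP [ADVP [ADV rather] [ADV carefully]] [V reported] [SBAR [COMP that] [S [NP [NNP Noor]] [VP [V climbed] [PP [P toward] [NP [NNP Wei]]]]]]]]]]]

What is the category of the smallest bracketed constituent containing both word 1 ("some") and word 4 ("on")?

Both words fall inside [NP some local report on Ines] (words 1–5), and no smaller constituent contains them both. Label: NP.

NP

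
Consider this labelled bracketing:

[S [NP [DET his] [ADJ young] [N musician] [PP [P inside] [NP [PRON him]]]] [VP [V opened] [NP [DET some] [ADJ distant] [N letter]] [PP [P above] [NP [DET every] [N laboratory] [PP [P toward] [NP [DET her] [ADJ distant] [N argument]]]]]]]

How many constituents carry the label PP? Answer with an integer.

3

The PP constituents are: [PP inside him]; [PP above every laboratory toward her distant argument]; [PP toward her distant argument]. Total: 3.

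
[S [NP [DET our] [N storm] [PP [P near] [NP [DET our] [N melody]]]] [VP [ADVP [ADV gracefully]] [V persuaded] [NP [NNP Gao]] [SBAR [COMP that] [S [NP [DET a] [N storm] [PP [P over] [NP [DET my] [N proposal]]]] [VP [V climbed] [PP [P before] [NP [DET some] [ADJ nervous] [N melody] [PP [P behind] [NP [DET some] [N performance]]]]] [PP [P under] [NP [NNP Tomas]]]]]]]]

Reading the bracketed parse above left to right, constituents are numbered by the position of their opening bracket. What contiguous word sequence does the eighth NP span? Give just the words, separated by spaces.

Tomas

Opening `[NP` markers occur at word positions 1, 4, 8, 10, 13, 17, 21, 24; the eighth of these opens the constituent [NP Tomas].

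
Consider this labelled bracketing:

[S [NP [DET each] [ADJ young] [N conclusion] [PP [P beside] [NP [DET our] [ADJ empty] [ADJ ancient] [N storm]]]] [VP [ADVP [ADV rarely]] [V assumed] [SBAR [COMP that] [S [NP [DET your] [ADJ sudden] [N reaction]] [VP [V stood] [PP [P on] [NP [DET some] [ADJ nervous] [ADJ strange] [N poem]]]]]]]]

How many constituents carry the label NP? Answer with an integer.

4

Listing each NP by its span: [NP each young conclusion beside our empty ancient storm]; [NP our empty ancient storm]; [NP your sudden reaction]; [NP some nervous strange poem] — that makes 4.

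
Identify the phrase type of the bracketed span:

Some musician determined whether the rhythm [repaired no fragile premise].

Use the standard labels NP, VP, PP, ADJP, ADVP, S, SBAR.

VP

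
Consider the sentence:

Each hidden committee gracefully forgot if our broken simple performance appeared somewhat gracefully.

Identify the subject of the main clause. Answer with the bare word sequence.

each hidden committee

The subject of the main clause is the NP immediately before the verb "forgot": "each hidden committee".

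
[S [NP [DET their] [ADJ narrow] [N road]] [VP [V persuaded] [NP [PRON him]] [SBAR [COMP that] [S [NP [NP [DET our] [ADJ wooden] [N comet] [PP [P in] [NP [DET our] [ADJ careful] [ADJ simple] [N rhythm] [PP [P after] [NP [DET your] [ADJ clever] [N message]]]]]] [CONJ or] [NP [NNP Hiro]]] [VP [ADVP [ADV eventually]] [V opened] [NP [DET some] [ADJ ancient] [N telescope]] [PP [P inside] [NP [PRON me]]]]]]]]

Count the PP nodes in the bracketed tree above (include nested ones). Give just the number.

3

Scanning left to right, an opening `[PP` appears at word positions 10, 15, 26 — 3 in total.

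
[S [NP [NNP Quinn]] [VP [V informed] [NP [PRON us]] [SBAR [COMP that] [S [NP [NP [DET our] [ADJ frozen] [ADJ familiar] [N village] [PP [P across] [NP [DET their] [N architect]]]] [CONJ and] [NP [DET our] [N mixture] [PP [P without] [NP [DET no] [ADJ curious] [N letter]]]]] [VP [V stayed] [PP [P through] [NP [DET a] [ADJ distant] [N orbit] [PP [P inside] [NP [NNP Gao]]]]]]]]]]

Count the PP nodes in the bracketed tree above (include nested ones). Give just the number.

4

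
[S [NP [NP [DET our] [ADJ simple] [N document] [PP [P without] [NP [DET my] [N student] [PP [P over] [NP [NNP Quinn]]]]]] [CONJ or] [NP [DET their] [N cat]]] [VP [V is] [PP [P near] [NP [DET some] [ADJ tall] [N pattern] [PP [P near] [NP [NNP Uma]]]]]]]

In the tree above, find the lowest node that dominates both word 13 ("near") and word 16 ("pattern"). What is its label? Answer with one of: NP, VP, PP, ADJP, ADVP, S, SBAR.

PP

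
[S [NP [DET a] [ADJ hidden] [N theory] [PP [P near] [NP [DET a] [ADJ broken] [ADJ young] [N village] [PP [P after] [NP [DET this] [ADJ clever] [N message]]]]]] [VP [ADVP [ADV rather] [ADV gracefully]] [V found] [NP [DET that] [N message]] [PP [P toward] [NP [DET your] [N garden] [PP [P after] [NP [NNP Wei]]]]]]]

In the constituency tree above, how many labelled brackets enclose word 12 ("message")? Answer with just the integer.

7

Counting open brackets not yet closed at "message": [S [NP [PP [NP [PP [NP [N = 7.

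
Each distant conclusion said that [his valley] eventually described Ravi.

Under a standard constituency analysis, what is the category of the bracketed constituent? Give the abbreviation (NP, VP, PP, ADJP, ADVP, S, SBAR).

"valley" is the head of the bracketed span, so the span is a noun phrase: NP.

NP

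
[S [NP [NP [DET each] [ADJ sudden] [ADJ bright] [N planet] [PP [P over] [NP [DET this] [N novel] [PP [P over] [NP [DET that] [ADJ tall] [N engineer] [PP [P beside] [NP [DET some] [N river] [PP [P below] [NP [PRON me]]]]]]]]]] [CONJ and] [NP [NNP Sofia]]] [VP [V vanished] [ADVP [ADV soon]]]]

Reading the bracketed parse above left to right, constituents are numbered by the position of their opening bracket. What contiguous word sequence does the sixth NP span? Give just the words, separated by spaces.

me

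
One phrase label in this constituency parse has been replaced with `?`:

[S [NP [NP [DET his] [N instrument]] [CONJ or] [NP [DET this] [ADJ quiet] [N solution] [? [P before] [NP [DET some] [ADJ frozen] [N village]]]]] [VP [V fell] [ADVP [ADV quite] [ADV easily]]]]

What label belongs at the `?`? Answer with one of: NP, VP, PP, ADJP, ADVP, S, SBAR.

PP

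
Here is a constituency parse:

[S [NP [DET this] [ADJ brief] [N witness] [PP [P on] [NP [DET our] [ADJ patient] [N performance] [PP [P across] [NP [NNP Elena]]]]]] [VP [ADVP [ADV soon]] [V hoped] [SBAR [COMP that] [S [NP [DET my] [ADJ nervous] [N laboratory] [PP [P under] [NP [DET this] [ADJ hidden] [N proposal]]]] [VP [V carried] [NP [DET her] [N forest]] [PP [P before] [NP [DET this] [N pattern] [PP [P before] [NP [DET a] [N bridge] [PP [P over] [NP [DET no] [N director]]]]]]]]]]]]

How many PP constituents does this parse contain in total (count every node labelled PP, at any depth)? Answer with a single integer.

6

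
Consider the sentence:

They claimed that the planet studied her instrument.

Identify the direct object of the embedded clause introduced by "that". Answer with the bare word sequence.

her instrument

The verb of the embedded clause introduced by "that" is "studied"; its direct object is the NP "her instrument".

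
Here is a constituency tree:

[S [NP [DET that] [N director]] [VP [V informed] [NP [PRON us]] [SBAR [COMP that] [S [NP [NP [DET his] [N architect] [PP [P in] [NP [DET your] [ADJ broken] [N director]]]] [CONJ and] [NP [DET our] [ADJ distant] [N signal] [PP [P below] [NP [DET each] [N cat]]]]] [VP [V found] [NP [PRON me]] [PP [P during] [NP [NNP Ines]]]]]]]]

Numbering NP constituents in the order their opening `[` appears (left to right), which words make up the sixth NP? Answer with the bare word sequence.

The NP opening brackets appear, in order, over: "that director"; "us"; "his architect in your broken director and our distant signal below each cat"; "his architect in your broken director"; "your broken director"; "our distant signal below each cat"; "each cat"; "me"; "Ines". The sixth one spans "our distant signal below each cat".

our distant signal below each cat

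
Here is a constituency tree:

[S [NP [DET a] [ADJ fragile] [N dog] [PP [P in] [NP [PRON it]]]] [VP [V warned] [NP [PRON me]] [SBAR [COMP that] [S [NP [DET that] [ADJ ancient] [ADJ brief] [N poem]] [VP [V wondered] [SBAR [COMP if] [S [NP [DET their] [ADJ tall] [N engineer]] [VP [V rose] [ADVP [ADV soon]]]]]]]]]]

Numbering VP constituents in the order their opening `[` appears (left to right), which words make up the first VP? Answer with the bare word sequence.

warned me that that ancient brief poem wondered if their tall engineer rose soon

The VP opening brackets appear, in order, over: "warned me that that ancient brief poem wondered if their tall engineer rose soon"; "wondered if their tall engineer rose soon"; "rose soon". The first one spans "warned me that that ancient brief poem wondered if their tall engineer rose soon".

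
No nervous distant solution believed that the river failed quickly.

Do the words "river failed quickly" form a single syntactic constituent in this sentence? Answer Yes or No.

The sequence begins inside the noun phrase "the river" and ends inside the verb phrase "failed quickly"; it crosses a phrase boundary, so no single node in the tree spans exactly those words.

No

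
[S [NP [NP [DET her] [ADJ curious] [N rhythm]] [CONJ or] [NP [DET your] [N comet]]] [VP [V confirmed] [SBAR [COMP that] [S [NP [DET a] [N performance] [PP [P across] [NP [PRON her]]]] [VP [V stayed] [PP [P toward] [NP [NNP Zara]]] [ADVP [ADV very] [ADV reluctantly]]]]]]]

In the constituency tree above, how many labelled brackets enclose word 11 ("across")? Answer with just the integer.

7

The word sits inside P, which is inside PP, inside NP, inside S, inside SBAR, inside VP, inside S — 7 brackets in all.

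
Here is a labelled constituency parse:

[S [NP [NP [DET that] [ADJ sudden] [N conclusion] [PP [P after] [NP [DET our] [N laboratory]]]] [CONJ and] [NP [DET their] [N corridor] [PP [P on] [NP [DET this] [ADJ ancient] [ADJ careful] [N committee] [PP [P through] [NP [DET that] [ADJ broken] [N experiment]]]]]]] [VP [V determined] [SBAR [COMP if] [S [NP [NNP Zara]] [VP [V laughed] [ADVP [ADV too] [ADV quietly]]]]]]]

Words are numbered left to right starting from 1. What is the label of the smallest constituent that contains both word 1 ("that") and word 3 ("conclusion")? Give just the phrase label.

NP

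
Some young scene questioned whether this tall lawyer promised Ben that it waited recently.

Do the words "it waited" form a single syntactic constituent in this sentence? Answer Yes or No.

No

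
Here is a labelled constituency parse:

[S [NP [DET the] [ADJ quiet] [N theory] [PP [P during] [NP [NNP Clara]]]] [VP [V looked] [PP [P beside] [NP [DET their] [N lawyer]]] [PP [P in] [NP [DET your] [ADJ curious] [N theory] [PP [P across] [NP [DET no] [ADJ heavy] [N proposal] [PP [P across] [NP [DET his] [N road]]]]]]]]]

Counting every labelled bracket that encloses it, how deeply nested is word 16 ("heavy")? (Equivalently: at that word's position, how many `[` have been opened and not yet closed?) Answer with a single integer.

The word sits inside ADJ, which is inside NP, inside PP, inside NP, inside PP, inside VP, inside S — 7 brackets in all.

7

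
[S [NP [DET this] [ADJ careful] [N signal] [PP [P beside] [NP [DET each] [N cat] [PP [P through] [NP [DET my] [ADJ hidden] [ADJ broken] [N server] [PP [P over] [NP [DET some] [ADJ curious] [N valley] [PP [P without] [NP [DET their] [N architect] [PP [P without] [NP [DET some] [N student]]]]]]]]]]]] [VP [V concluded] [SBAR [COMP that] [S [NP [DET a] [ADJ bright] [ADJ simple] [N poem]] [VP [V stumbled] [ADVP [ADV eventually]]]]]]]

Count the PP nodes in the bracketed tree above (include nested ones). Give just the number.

5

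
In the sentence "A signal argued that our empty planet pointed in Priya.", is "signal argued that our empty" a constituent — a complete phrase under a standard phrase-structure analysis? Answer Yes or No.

No

The smallest constituent containing the whole sequence is the clause [S a signal argued that our empty planet pointed in Priya], but the sequence is only part of it — it straddles the boundary between noun phrase "a signal" and verb phrase "argued that our empty planet pointed in Priya".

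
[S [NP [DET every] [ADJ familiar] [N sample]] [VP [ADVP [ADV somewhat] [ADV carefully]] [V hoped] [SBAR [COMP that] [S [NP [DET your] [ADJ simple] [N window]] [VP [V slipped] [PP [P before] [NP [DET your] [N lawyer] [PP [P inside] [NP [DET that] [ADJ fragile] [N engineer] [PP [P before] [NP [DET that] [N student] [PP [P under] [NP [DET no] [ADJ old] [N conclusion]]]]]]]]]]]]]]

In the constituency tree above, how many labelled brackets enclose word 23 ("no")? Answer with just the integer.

14

Path from the root down to the word: S → VP → SBAR → S → VP → PP → NP → PP → NP → PP → NP → PP → NP → DET. That is 14 enclosing brackets.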